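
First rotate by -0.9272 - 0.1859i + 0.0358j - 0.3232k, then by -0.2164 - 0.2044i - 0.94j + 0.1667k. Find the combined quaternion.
0.2502 + 0.5276i + 0.7668j - 0.2667k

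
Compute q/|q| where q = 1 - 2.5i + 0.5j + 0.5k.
0.3592 - 0.898i + 0.1796j + 0.1796k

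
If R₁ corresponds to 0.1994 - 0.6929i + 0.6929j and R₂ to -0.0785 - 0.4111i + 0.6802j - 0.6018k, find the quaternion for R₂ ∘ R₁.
-0.7718 + 0.3894i + 0.4982j + 0.0665k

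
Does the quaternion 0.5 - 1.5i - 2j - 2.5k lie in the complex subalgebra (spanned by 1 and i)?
No. The quaternion 0.5 - 1.5i - 2j - 2.5k has j-coefficient y = -2 and k-coefficient z = -2.5, not both zero, so it does not lie in the complex subalgebra spanned by 1 and i.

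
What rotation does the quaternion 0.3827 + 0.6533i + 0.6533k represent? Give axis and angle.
axis = (√2/2, 0, √2/2), θ = 3π/4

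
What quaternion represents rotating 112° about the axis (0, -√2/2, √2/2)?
0.5592 - 0.5862j + 0.5862k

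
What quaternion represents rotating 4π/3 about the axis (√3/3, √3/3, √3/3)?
-0.5 + 0.5i + 0.5j + 0.5k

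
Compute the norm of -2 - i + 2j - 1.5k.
3.354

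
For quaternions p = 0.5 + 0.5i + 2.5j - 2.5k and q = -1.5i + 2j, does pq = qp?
No: pq = -4.25 + 4.25i + 4.75j + 4.75k ≠ -4.25 - 5.75i - 2.75j - 4.75k = qp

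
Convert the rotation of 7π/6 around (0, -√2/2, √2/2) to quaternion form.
-0.2588 - 0.683j + 0.683k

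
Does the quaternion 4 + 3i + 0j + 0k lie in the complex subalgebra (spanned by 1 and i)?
Yes. The quaternion 4 + 3i has j- and k-coefficients y = z = 0, so it lies in the complex subalgebra spanned by 1 and i.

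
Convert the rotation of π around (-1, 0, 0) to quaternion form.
-i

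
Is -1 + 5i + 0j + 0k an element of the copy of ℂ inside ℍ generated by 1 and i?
Yes. The quaternion -1 + 5i has j- and k-coefficients y = z = 0, so it lies in the complex subalgebra spanned by 1 and i.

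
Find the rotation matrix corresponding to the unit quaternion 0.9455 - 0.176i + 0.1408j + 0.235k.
[[0.8499, -0.4939, 0.1835], [0.3948, 0.8276, 0.399], [-0.349, -0.2666, 0.8984]]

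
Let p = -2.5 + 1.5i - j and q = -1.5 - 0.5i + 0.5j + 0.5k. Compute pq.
5 - 1.5i - 0.5j - k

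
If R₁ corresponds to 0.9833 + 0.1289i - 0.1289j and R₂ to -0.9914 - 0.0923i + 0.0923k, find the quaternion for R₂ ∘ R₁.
-0.9629 - 0.2067i + 0.1397j + 0.1027k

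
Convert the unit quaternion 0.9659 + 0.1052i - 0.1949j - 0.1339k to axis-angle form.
axis = (0.4065, -0.7531, -0.5174), θ = π/6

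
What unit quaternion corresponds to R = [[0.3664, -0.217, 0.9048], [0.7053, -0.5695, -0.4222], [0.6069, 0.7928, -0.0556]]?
0.4305 + 0.7056i + 0.173j + 0.5356k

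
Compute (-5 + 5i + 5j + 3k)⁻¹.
-0.0595 - 0.0595i - 0.0595j - 0.0357k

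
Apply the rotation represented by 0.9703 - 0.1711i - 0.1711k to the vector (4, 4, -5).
(4.801, 0.543, -5.801)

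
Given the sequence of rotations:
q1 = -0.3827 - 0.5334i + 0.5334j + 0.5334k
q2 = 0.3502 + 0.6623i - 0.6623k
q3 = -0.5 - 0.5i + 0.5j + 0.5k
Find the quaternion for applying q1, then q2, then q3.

q2 · q1 = 0.5725 - 0.087i + 0.1868j + 0.7935k
q3 · q2 · q1 = -0.8199 + 0.0606i + 0.5461j - 0.1604k
-0.8199 + 0.0606i + 0.5461j - 0.1604k


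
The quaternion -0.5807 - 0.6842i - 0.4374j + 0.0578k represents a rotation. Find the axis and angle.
axis = (-0.8404, -0.5373, 0.071), θ = 251°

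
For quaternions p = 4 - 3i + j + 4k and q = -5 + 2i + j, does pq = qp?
No: pq = -15 + 19i + 7j - 25k ≠ -15 + 27i - 9j - 15k = qp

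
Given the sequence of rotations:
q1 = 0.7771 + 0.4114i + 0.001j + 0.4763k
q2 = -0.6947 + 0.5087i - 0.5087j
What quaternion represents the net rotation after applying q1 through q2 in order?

q2 · q1 = -0.7486 - 0.1328i - 0.6383j - 0.1211k
-0.7486 - 0.1328i - 0.6383j - 0.1211k


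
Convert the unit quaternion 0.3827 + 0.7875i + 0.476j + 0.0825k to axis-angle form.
axis = (0.8524, 0.5152, 0.0893), θ = 3π/4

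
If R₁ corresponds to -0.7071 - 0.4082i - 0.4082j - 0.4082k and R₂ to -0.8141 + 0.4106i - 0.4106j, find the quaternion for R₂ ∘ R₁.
0.5757 + 0.2096i + 0.7903j - 0.0029k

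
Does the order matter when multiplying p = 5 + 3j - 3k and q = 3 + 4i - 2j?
Yes: pq = 21 + 14i - 13j - 21k ≠ 21 + 26i + 11j + 3k = qp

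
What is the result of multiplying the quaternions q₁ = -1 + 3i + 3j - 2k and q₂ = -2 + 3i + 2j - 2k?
-17 - 11i - 8j + 3k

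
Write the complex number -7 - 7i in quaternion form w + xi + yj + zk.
-7 - 7i + 0j + 0k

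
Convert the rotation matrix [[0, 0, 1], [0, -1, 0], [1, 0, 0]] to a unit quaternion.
0.7071i + 0.7071k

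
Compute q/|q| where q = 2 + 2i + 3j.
0.4851 + 0.4851i + 0.7276j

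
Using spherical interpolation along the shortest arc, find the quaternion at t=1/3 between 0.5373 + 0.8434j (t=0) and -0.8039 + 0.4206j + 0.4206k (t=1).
0.8372 + 0.5084j - 0.2014k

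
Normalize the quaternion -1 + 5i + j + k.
-0.189 + 0.9449i + 0.189j + 0.189k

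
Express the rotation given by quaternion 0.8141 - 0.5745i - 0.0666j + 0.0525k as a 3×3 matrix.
[[0.9856, -0.009, -0.1688], [0.162, 0.3344, 0.9284], [0.0481, -0.9424, 0.331]]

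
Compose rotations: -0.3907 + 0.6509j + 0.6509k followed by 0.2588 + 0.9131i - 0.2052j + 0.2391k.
-0.1232 - 0.6459i - 0.3457j + 0.6694k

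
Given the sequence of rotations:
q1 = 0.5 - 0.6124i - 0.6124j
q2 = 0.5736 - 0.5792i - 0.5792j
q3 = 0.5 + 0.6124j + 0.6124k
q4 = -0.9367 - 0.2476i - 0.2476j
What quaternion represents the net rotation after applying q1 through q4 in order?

q2 · q1 = -0.4226 - 0.6409i - 0.6409j
q3 · q2 · q1 = 0.1812 + 0.072i - 0.9717j + 0.1337k
q4 · q3 · q2 · q1 = -0.3925 - 0.1454i + 0.8984j + 0.1332k
-0.3925 - 0.1454i + 0.8984j + 0.1332k


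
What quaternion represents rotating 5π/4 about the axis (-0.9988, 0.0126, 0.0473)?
-0.3827 - 0.9228i + 0.0116j + 0.0437k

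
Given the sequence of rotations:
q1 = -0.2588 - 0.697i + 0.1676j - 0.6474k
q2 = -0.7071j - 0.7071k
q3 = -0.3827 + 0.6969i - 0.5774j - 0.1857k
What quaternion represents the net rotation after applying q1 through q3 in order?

q2 · q1 = -0.3393 + 0.5763i + 0.6758j - 0.3099k
q3 · q2 · q1 = 0.0609 - 0.1526i + 0.0462j + 0.9853k
0.0609 - 0.1526i + 0.0462j + 0.9853k


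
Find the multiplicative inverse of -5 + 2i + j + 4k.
-0.1087 - 0.0435i - 0.0217j - 0.087k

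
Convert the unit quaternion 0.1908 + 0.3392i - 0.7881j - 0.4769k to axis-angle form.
axis = (0.3455, -0.8029, -0.4858), θ = 158°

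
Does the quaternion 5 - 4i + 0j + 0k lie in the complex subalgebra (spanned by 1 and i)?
Yes. The quaternion 5 - 4i has j- and k-coefficients y = z = 0, so it lies in the complex subalgebra spanned by 1 and i.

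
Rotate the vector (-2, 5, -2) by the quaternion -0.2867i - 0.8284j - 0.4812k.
(3.494, -0.682, 4.508)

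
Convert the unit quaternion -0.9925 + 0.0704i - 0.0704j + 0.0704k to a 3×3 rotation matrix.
[[0.9802, 0.1298, 0.1497], [-0.1497, 0.9802, 0.1298], [-0.1298, -0.1497, 0.9802]]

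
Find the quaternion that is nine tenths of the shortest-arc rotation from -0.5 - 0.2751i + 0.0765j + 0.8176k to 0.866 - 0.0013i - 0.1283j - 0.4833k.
-0.8407 - 0.0279i + 0.1248j + 0.5261k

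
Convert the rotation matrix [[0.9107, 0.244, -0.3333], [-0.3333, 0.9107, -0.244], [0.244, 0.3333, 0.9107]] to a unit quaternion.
0.9659 + 0.1494i - 0.1494j - 0.1494k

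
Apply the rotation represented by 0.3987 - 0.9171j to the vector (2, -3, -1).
(-0.633, -3, 2.145)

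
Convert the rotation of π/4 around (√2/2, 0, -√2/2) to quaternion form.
0.9239 + 0.2706i - 0.2706k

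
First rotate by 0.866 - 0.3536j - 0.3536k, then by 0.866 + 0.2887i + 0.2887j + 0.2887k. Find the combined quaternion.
0.9541 + 0.25i + 0.0459j - 0.1583k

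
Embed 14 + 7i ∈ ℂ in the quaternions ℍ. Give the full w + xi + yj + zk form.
14 + 7i + 0j + 0k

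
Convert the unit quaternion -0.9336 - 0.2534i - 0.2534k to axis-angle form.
axis = (-√2/2, 0, -√2/2), θ = 318°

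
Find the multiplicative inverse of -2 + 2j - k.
-0.2222 - 0.2222j + 0.1111k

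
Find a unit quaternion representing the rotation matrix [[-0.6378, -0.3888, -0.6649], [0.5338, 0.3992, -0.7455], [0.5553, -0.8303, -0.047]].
-0.4226 + 0.0502i + 0.7218j - 0.5458k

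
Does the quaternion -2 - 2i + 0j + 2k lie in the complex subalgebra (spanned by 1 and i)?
No. The quaternion -2 - 2i + 2k has j-coefficient y = 0 and k-coefficient z = 2, not both zero, so it does not lie in the complex subalgebra spanned by 1 and i.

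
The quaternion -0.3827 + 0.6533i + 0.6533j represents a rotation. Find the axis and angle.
axis = (√2/2, √2/2, 0), θ = 5π/4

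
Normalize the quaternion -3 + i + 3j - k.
-0.6708 + 0.2236i + 0.6708j - 0.2236k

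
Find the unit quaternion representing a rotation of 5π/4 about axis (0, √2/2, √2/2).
-0.3827 + 0.6533j + 0.6533k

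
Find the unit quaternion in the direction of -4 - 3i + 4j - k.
-0.6172 - 0.4629i + 0.6172j - 0.1543k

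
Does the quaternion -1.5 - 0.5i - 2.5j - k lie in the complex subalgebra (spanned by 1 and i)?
No. The quaternion -1.5 - 0.5i - 2.5j - k has j-coefficient y = -2.5 and k-coefficient z = -1, not both zero, so it does not lie in the complex subalgebra spanned by 1 and i.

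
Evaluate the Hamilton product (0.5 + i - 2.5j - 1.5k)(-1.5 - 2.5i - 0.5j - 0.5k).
-0.25 - 2.25i + 7.75j - 4.75k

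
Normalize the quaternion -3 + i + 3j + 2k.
-0.6255 + 0.2085i + 0.6255j + 0.417k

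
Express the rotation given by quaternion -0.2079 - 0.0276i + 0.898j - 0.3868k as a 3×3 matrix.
[[-0.912, -0.2104, -0.352], [0.1113, 0.6992, -0.7062], [0.3947, -0.6832, -0.6143]]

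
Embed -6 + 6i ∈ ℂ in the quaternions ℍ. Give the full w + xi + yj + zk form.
-6 + 6i + 0j + 0k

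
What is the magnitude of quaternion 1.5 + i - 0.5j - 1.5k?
2.398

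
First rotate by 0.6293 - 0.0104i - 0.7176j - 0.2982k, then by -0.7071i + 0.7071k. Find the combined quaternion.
0.2035 + 0.0624i - 0.2182j + 0.9524k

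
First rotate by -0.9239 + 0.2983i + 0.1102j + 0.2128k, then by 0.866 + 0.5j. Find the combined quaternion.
-0.8552 + 0.3647i - 0.3665j + 0.0351k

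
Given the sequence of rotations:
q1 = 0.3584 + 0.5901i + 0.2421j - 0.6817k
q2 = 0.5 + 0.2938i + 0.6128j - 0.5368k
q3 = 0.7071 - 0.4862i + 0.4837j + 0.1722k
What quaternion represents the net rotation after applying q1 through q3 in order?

q2 · q1 = -0.5085 + 0.1126i + 0.2242j - 0.8237k
q3 · q2 · q1 = -0.2714 - 0.1102i - 0.4685j - 0.8335k
-0.2714 - 0.1102i - 0.4685j - 0.8335k


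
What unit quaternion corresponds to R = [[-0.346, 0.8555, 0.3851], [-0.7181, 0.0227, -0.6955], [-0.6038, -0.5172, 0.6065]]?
0.5664 + 0.0787i + 0.4365j - 0.6946k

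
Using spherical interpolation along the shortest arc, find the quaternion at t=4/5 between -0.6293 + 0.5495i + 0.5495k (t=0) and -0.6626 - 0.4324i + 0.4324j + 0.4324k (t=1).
-0.7333 - 0.2396i + 0.3763j + 0.5131k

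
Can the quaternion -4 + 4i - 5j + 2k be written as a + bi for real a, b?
No. The quaternion -4 + 4i - 5j + 2k has j-coefficient y = -5 and k-coefficient z = 2, not both zero, so it does not lie in the complex subalgebra spanned by 1 and i.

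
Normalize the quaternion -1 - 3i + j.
-0.3015 - 0.9045i + 0.3015j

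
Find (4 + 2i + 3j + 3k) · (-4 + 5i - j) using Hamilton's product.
-23 + 15i - j - 29k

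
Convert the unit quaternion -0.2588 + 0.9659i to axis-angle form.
axis = (1, 0, 0), θ = 7π/6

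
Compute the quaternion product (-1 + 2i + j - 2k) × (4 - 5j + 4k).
9 + 2i + j - 22k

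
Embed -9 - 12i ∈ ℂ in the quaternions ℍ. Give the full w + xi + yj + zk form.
-9 - 12i + 0j + 0k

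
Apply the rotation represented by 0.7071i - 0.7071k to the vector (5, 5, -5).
(5, -5, -5)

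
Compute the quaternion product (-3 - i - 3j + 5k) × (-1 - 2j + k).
-8 + 8i + 10j - 6k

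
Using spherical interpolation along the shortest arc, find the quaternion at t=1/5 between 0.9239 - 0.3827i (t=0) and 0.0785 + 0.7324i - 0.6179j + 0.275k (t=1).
0.8155 - 0.5481i + 0.1699j - 0.0756k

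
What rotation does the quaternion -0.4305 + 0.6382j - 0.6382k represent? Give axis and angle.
axis = (0, √2/2, -√2/2), θ = 231°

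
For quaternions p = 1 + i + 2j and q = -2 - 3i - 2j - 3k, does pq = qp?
No: pq = 5 - 11i - 3j + k ≠ 5 + i - 9j - 7k = qp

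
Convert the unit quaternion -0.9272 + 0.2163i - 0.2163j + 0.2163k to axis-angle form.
axis = (√3/3, -√3/3, √3/3), θ = 316°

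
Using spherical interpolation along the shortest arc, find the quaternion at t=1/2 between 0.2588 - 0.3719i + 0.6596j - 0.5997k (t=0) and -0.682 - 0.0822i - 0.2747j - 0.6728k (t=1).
-0.2884 - 0.3095i + 0.2623j - 0.8673k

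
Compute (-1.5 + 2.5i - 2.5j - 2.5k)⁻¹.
-0.0714 - 0.119i + 0.119j + 0.119k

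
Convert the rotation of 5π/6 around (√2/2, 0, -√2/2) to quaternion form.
0.2588 + 0.683i - 0.683k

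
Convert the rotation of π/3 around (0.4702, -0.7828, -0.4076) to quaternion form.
0.866 + 0.2351i - 0.3914j - 0.2038k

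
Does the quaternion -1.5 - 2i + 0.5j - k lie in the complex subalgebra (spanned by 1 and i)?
No. The quaternion -1.5 - 2i + 0.5j - k has j-coefficient y = 0.5 and k-coefficient z = -1, not both zero, so it does not lie in the complex subalgebra spanned by 1 and i.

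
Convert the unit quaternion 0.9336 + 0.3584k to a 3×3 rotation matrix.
[[0.7431, -0.6692, 0], [0.6692, 0.7431, 0], [0, 0, 1]]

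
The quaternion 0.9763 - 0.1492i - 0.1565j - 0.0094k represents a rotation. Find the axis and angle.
axis = (-0.6894, -0.7231, -0.0434), θ = 25°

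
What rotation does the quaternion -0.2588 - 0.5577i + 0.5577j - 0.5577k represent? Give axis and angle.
axis = (-√3/3, √3/3, -√3/3), θ = 7π/6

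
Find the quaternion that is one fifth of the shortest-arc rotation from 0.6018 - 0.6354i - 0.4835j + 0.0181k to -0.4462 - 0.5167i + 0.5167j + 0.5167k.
0.6728 - 0.4349i - 0.5847j - 0.1276k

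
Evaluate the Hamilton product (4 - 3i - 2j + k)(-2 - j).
-10 + 7i + k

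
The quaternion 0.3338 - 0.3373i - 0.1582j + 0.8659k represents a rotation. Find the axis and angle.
axis = (-0.3578, -0.1678, 0.9186), θ = 141°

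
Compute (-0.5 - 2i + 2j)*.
-0.5 + 2i - 2j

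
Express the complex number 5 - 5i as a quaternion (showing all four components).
5 - 5i + 0j + 0k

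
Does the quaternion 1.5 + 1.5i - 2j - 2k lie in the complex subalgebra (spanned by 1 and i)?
No. The quaternion 1.5 + 1.5i - 2j - 2k has j-coefficient y = -2 and k-coefficient z = -2, not both zero, so it does not lie in the complex subalgebra spanned by 1 and i.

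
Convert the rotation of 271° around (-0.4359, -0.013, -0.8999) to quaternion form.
-0.7133 - 0.3055i - 0.0091j - 0.6307k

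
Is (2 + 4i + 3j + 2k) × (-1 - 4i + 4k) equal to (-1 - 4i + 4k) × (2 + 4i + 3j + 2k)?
No: pq = 6 - 27j + 18k ≠ 6 - 24i + 21j - 6k = qp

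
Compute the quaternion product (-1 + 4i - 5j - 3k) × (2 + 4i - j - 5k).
-38 + 26i - j + 15k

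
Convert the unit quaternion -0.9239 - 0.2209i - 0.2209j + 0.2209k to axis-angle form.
axis = (-√3/3, -√3/3, √3/3), θ = 7π/4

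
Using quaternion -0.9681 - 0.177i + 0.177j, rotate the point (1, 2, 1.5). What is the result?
(0.298, 1.298, 2.34)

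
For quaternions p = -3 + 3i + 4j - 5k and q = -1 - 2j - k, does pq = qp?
No: pq = 6 - 17i + 5j + 2k ≠ 6 + 11i - j + 14k = qp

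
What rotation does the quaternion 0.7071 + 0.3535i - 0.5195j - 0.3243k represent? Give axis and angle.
axis = (0.4999, -0.7347, -0.4586), θ = π/2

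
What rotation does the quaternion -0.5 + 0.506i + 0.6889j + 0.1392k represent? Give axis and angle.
axis = (0.5843, 0.7955, 0.1607), θ = 4π/3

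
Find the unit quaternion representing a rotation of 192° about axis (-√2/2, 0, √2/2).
-0.1045 - 0.7032i + 0.7032k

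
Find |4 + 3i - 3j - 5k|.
√59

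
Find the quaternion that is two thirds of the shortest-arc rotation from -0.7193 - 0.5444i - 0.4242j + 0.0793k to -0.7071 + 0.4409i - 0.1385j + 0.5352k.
-0.8427 + 0.1119i - 0.2831j + 0.4441k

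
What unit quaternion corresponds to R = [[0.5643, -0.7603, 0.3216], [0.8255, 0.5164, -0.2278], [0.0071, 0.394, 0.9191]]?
0.866 + 0.1795i + 0.0908j + 0.4578k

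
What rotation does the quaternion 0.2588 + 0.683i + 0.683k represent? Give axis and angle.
axis = (√2/2, 0, √2/2), θ = 5π/6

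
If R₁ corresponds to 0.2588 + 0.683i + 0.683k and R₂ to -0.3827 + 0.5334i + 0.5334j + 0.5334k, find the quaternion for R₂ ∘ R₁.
-0.8277 + 0.241i + 0.138j - 0.4877k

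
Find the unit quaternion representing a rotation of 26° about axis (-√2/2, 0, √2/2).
0.9744 - 0.1591i + 0.1591k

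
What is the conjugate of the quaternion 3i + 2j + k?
-3i - 2j - k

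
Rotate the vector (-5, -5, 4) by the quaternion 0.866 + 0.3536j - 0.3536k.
(-3.112, -1.688, 7.312)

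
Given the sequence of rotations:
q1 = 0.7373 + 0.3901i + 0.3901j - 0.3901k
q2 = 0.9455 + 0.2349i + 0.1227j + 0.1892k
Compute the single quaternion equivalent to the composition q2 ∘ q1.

q2 · q1 = 0.6314 + 0.4204i + 0.6247j - 0.1856k
0.6314 + 0.4204i + 0.6247j - 0.1856k


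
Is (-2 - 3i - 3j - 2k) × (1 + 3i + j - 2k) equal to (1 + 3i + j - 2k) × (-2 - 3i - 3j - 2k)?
No: pq = 6 - i - 17j + 8k ≠ 6 - 17i + 7j - 4k = qp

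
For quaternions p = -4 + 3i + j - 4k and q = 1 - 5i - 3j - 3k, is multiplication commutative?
No: pq = 2 + 8i + 42j + 4k ≠ 2 + 38i - 16j + 12k = qp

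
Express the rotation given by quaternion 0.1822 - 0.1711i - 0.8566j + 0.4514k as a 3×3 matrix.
[[-0.8751, 0.1286, -0.4666], [0.4576, 0.5339, -0.711], [0.1577, -0.8357, -0.5261]]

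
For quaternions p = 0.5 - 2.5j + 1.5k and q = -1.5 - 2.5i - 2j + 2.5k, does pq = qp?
No: pq = -9.5 - 4.5i - j - 7.25k ≠ -9.5 + 2i + 6.5j + 5.25k = qp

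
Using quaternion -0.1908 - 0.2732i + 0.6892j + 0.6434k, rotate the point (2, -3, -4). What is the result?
(1.296, -4.443, -2.753)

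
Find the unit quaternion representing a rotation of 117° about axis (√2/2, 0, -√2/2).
0.5225 + 0.6029i - 0.6029k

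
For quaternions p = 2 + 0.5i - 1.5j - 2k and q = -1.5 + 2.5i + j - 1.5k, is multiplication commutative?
No: pq = -5.75 + 8.5i + 4.25k ≠ -5.75 + 8.5j - 4.25k = qp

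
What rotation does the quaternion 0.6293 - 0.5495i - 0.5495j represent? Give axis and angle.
axis = (-√2/2, -√2/2, 0), θ = 102°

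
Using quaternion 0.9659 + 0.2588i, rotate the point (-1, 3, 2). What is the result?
(-1, 1.598, 3.232)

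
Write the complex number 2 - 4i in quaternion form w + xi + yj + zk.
2 - 4i + 0j + 0k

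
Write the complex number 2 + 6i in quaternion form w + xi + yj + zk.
2 + 6i + 0j + 0k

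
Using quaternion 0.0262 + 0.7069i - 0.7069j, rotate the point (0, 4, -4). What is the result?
(-3.849, 0.151, 4.143)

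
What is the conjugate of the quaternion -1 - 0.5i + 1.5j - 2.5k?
-1 + 0.5i - 1.5j + 2.5k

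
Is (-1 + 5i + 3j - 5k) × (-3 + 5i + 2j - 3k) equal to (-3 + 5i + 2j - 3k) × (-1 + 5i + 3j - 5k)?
No: pq = -43 - 19i - 21j + 13k ≠ -43 - 21i - j + 23k = qp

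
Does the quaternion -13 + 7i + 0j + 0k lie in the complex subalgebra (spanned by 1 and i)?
Yes. The quaternion -13 + 7i has j- and k-coefficients y = z = 0, so it lies in the complex subalgebra spanned by 1 and i.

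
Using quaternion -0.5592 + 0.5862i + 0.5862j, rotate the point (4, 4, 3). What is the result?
(2.033, 5.967, -1.124)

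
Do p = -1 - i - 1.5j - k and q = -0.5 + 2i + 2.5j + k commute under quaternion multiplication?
No: pq = 7.25 - 0.5i - 2.75j ≠ 7.25 - 2.5i - 0.75j - k = qp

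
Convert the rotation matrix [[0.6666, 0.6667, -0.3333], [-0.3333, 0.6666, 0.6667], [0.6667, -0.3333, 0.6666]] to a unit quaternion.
0.866 - 0.2887i - 0.2887j - 0.2887k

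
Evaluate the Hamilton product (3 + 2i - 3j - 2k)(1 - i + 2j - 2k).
7 + 9i + 9j - 7k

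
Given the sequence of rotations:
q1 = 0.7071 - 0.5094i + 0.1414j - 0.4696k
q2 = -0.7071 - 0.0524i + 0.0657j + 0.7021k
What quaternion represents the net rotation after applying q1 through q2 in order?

q2 · q1 = -0.2063 + 0.193i - 0.4358j + 0.8546k
-0.2063 + 0.193i - 0.4358j + 0.8546k


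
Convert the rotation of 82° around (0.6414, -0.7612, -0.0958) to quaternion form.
0.7547 + 0.4208i - 0.4994j - 0.0629k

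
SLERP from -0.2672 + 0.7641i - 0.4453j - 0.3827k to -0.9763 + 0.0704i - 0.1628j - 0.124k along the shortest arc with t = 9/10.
-0.9507 + 0.1611i - 0.2083j - 0.1641k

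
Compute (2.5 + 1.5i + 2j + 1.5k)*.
2.5 - 1.5i - 2j - 1.5k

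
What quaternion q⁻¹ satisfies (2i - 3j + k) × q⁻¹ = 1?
-0.1429i + 0.2143j - 0.0714k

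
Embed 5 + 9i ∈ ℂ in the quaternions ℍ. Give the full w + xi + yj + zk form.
5 + 9i + 0j + 0k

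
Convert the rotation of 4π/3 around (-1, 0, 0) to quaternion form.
-0.5 - 0.866i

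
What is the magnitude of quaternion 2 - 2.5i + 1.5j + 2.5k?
4.33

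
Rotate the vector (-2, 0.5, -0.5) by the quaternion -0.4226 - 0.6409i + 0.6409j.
(-0.497, 2.003, -0.491)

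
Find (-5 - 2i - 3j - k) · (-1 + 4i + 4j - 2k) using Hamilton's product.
23 - 8i - 25j + 15k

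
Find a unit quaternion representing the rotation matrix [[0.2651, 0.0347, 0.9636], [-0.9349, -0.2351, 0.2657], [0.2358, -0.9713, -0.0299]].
0.5 - 0.6185i + 0.3639j - 0.4848k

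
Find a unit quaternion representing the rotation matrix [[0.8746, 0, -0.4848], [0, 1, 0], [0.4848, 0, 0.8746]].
0.9681 - 0.2504j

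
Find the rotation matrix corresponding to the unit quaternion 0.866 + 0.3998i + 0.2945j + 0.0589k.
[[0.8196, 0.1335, 0.5572], [0.3375, 0.6734, -0.6578], [-0.463, 0.7271, 0.5069]]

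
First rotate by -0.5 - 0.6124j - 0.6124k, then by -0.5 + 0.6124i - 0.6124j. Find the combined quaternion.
-0.125 + 0.0688i + 0.9874j - 0.0688k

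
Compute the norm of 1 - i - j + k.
2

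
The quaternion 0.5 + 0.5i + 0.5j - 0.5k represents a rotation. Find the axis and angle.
axis = (√3/3, √3/3, -√3/3), θ = 2π/3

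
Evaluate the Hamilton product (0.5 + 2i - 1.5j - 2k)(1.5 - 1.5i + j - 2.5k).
0.25 + 8i + 6.25j - 4.5k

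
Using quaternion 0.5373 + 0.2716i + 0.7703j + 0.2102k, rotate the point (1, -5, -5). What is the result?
(-5.948, -3.336, -2.121)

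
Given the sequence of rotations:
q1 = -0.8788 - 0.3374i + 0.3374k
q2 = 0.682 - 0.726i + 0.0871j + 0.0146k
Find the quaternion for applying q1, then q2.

q2 · q1 = -0.8492 + 0.4373i + 0.1635j + 0.2467k
-0.8492 + 0.4373i + 0.1635j + 0.2467k


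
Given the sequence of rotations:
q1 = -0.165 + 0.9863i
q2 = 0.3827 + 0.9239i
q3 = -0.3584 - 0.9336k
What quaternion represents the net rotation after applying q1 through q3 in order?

q2 · q1 = -0.9744 + 0.225i
q3 · q2 · q1 = 0.3492 - 0.0806i - 0.2101j + 0.9097k
0.3492 - 0.0806i - 0.2101j + 0.9097k


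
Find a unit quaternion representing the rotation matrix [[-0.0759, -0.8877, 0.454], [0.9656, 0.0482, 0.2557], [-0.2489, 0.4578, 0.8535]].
0.6756 + 0.0748i + 0.2601j + 0.6858k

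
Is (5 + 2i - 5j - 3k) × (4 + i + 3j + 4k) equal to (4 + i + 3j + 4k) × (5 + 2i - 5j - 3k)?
No: pq = 45 + 2i - 16j + 19k ≠ 45 + 24i + 6j - 3k = qp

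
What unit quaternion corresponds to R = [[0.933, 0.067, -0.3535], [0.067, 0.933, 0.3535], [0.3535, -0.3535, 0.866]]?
0.9659 - 0.183i - 0.183j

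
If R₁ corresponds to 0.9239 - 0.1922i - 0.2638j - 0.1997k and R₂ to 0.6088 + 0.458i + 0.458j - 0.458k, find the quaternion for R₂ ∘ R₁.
0.6799 + 0.0939i + 0.442j - 0.5775k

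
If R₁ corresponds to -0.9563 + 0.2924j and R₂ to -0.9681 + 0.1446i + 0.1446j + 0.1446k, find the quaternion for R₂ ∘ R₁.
0.8835 - 0.1806i - 0.4214j - 0.096k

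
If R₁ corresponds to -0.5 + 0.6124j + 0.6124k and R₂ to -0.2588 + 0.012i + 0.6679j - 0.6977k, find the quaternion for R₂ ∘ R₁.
0.1476 + 0.8303i - 0.4998j + 0.1977k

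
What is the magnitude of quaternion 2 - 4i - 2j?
√24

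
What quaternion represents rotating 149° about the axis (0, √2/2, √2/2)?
0.2672 + 0.6814j + 0.6814k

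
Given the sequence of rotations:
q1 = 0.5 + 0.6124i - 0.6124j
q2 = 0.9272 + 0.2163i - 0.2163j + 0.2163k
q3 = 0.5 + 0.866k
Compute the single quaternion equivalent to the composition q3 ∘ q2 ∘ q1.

q2 · q1 = 0.1987 + 0.8084i - 0.5435j + 0.1081k
q3 · q2 · q1 = 0.0057 + 0.8749i + 0.4283j + 0.2261k
0.0057 + 0.8749i + 0.4283j + 0.2261k


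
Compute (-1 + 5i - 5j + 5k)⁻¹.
-0.0132 - 0.0658i + 0.0658j - 0.0658k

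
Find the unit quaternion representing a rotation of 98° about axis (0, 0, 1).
0.6561 + 0.7547k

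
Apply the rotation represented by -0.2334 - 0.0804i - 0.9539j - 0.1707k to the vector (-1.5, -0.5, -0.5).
(1.044, -0.958, 0.862)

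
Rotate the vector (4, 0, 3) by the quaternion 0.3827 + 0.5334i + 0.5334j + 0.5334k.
(2.38, 4.391, 0.229)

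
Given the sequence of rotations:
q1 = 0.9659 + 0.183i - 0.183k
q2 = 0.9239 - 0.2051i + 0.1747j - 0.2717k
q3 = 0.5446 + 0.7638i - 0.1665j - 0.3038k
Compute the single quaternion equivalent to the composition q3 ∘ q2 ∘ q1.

q2 · q1 = 0.8802 - 0.061i + 0.0815j - 0.4635k
q3 · q2 · q1 = 0.3987 + 0.741i + 0.2704j - 0.4677k
0.3987 + 0.741i + 0.2704j - 0.4677k


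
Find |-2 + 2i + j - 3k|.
√18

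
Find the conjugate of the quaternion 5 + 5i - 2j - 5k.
5 - 5i + 2j + 5k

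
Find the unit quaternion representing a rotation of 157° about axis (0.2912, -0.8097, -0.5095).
0.1994 + 0.2854i - 0.7934j - 0.4993k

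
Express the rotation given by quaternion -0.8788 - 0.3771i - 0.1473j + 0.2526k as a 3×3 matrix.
[[0.829, 0.5551, 0.0684], [-0.3329, 0.588, -0.7372], [-0.4494, 0.5884, 0.6722]]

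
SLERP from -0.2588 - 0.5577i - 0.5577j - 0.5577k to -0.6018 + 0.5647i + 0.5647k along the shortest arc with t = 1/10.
-0.1689 - 0.5911i - 0.5222j - 0.5911k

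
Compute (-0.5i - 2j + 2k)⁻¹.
0.0606i + 0.2424j - 0.2424k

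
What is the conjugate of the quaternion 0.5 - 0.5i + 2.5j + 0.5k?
0.5 + 0.5i - 2.5j - 0.5k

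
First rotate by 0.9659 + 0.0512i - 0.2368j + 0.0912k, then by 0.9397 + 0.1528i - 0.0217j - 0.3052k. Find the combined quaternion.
0.9225 + 0.1215i - 0.273j - 0.2442k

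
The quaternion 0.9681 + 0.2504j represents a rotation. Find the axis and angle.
axis = (0, 1, 0), θ = 29°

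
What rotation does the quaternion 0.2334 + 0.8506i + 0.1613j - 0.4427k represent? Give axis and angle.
axis = (0.8748, 0.1659, -0.4553), θ = 153°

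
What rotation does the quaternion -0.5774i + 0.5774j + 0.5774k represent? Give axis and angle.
axis = (-√3/3, √3/3, √3/3), θ = π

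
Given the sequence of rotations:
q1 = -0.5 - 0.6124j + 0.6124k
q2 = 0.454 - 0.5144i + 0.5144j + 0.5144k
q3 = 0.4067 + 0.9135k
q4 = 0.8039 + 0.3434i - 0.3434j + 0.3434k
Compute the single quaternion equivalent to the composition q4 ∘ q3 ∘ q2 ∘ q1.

q2 · q1 = -0.227 + 0.8872i - 0.2202j + 0.3358k
q3 · q2 · q1 = -0.3991 + 0.562i + 0.7209j - 0.0708k
q4 · q3 · q2 · q1 = -0.242 + 0.0915i + 0.9339j + 0.2466k
-0.242 + 0.0915i + 0.9339j + 0.2466k


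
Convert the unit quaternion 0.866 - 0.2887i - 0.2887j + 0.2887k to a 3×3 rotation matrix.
[[0.6666, -0.3333, -0.6667], [0.6667, 0.6666, 0.3333], [0.3333, -0.6667, 0.6666]]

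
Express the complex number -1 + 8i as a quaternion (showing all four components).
-1 + 8i + 0j + 0k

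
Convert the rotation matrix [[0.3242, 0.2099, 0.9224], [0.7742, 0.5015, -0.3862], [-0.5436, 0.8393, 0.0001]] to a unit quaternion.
0.6756 + 0.4535i + 0.5425j + 0.2088k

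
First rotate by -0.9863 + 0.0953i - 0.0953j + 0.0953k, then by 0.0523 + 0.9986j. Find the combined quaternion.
0.0436 + 0.1002i - 0.9899j - 0.0902k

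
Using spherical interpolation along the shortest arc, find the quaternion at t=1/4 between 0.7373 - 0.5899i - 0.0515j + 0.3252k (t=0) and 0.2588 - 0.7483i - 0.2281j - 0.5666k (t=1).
0.6856 - 0.713i - 0.1117j + 0.0955k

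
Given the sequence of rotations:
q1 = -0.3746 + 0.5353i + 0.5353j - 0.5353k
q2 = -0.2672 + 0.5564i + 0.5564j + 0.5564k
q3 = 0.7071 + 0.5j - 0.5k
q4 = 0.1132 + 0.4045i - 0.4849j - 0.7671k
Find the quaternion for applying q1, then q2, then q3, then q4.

q2 · q1 = -0.1977 - 0.9471i + 0.2442j - 0.0654k
q3 · q2 · q1 = -0.2946 - 0.5803i + 0.5474j + 0.5262k
q4 · q3 · q2 · q1 = 0.8705 - 0.0201i + 0.4371j + 0.2256k
0.8705 - 0.0201i + 0.4371j + 0.2256k


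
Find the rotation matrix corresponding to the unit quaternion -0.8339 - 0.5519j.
[[0.3908, 0, 0.9205], [0, 1, 0], [-0.9205, 0, 0.3908]]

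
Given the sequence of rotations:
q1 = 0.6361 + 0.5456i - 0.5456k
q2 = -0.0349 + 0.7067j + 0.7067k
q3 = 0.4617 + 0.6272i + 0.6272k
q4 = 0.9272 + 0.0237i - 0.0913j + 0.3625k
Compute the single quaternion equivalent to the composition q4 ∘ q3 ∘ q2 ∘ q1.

q2 · q1 = 0.3634 - 0.4046i + 0.8351j + 0.083k
q3 · q2 · q1 = 0.3695 - 0.4827i + 0.0797j + 0.79k
q4 · q3 · q2 · q1 = 0.0749 - 0.5398i - 0.1535j + 0.8243k
0.0749 - 0.5398i - 0.1535j + 0.8243k


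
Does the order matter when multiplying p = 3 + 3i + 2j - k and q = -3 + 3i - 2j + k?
Yes: pq = -13 - 18j - 6k ≠ -13 - 6j + 18k = qp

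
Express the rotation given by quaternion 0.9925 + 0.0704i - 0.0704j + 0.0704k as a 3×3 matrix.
[[0.9802, -0.1497, -0.1298], [0.1298, 0.9802, -0.1497], [0.1497, 0.1298, 0.9802]]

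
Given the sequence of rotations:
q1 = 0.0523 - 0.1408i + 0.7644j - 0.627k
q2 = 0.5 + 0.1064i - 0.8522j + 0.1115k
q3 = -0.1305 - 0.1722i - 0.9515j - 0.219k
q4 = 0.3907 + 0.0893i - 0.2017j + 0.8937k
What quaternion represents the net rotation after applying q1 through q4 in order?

q2 · q1 = 0.7625 + 0.3843i + 0.3886j - 0.3463k
q3 · q2 · q1 = 0.2606 + 0.2332i - 0.92j + 0.1769k
q4 · q3 · q2 · q1 = -0.2627 + 0.9009i - 0.2194j + 0.2669k
-0.2627 + 0.9009i - 0.2194j + 0.2669k


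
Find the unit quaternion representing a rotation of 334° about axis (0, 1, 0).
-0.9744 + 0.225j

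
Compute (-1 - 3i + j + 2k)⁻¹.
-0.0667 + 0.2i - 0.0667j - 0.1333k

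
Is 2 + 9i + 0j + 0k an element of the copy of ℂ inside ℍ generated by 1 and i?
Yes. The quaternion 2 + 9i has j- and k-coefficients y = z = 0, so it lies in the complex subalgebra spanned by 1 and i.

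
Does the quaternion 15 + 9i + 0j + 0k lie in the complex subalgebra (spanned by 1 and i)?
Yes. The quaternion 15 + 9i has j- and k-coefficients y = z = 0, so it lies in the complex subalgebra spanned by 1 and i.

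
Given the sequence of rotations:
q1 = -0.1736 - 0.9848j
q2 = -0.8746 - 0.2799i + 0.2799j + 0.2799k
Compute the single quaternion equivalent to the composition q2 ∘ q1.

q2 · q1 = 0.4275 + 0.3242i + 0.8127j + 0.2271k
0.4275 + 0.3242i + 0.8127j + 0.2271k


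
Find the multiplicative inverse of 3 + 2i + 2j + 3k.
0.1154 - 0.0769i - 0.0769j - 0.1154k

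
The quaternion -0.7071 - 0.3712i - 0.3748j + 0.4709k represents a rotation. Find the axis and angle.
axis = (-0.525, -0.53, 0.6659), θ = 3π/2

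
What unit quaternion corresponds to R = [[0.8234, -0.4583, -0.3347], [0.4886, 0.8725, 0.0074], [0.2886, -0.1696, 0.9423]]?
0.9537 - 0.0464i - 0.1634j + 0.2482k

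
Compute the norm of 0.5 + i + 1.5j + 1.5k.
2.398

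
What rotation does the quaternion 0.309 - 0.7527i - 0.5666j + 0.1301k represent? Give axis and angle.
axis = (-0.7914, -0.5958, 0.1368), θ = 144°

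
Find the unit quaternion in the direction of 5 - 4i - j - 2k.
0.7372 - 0.5898i - 0.1474j - 0.2949k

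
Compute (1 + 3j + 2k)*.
1 - 3j - 2k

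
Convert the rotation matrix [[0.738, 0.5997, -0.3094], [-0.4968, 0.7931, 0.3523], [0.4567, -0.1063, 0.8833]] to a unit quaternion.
0.9239 - 0.1241i - 0.2073j - 0.2967k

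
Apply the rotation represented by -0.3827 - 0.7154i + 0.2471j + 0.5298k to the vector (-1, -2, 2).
(-2.315, 1.358, -1.341)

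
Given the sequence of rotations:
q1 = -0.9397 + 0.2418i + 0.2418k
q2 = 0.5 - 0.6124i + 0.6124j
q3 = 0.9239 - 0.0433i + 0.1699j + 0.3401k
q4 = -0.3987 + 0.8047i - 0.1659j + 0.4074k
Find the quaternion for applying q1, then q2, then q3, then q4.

q2 · q1 = -0.3218 + 0.8445i - 0.4274j - 0.0272k
q3 · q2 · q1 = -0.1789 + 0.9349i - 0.1635j - 0.2595k
q4 · q3 · q2 · q1 = -0.6024 - 0.407i + 0.6846j + 0.0541k
-0.6024 - 0.407i + 0.6846j + 0.0541k


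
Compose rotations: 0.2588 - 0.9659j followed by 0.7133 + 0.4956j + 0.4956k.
0.6633 + 0.4787i - 0.5607j + 0.1283k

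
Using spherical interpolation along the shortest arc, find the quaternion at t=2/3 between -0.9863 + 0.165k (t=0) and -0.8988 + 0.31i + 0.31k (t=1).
-0.9413 + 0.2091i + 0.2651k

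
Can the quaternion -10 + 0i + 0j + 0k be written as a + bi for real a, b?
Yes. The quaternion -10 has j- and k-coefficients y = z = 0, so it lies in the complex subalgebra spanned by 1 and i.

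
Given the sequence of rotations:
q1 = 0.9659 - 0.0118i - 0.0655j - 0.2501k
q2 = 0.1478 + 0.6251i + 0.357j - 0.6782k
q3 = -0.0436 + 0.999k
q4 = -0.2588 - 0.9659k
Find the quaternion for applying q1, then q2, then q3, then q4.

q2 · q1 = 0.0039 + 0.4683i + 0.4995j - 0.7288k
q3 · q2 · q1 = 0.7279 - 0.5194i + 0.4461j + 0.0357k
q4 · q3 · q2 · q1 = -0.1539 + 0.5653i + 0.3862j - 0.7123k
-0.1539 + 0.5653i + 0.3862j - 0.7123k


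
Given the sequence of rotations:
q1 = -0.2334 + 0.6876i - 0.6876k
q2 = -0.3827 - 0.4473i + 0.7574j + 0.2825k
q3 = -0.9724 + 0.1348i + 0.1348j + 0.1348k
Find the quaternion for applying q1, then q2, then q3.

q2 · q1 = 0.5911 - 0.6795i - 0.2901j - 0.3236k
q3 · q2 · q1 = -0.4005 + 0.7359i + 0.3138j + 0.4468k
-0.4005 + 0.7359i + 0.3138j + 0.4468k


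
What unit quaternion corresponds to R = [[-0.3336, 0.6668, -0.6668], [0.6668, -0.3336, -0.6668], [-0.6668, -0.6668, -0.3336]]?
-0.5774i - 0.5774j + 0.5774k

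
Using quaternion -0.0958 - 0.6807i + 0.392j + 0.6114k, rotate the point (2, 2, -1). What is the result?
(-0.035, -2.999, -0.061)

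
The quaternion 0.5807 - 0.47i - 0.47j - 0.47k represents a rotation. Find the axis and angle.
axis = (-√3/3, -√3/3, -√3/3), θ = 109°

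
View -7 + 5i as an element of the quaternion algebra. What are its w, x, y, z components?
-7 + 5i + 0j + 0k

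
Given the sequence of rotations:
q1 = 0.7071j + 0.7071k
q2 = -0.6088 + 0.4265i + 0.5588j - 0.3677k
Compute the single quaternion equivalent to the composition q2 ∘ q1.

q2 · q1 = -0.1351 + 0.6551i - 0.7321j - 0.1289k
-0.1351 + 0.6551i - 0.7321j - 0.1289k


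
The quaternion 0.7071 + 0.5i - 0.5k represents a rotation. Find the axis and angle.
axis = (√2/2, 0, -√2/2), θ = π/2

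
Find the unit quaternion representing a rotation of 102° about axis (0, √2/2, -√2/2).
0.6293 + 0.5495j - 0.5495k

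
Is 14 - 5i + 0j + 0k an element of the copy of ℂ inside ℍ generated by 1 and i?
Yes. The quaternion 14 - 5i has j- and k-coefficients y = z = 0, so it lies in the complex subalgebra spanned by 1 and i.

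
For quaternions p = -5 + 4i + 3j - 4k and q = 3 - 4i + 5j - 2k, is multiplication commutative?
No: pq = -22 + 46i + 8j + 30k ≠ -22 + 18i - 40j - 34k = qp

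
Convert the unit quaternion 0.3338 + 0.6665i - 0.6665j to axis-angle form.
axis = (√2/2, -√2/2, 0), θ = 141°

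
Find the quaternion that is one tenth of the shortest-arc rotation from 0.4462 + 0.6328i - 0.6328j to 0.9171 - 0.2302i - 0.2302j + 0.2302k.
0.5356 + 0.5672i - 0.625j + 0.0289k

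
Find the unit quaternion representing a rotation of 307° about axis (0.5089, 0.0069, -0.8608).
-0.8949 + 0.2271i + 0.0031j - 0.3841k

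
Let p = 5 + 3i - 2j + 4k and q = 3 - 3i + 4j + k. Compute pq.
28 - 24i - j + 23k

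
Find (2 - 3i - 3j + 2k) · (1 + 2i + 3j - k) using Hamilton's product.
19 - 2i + 4j - 3k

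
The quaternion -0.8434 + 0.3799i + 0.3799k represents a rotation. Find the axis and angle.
axis = (√2/2, 0, √2/2), θ = 295°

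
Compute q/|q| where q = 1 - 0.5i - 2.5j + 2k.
0.2949 - 0.1474i - 0.7372j + 0.5898k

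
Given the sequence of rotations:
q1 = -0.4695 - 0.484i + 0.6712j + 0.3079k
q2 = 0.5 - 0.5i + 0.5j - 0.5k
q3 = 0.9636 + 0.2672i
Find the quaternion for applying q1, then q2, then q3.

q2 · q1 = -0.6584 + 0.4823i + 0.4968j + 0.2951k
q3 · q2 · q1 = -0.7633 + 0.2888i + 0.3999j + 0.4171k
-0.7633 + 0.2888i + 0.3999j + 0.4171k


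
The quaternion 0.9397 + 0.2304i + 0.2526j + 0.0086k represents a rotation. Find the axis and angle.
axis = (0.6737, 0.7386, 0.0251), θ = 40°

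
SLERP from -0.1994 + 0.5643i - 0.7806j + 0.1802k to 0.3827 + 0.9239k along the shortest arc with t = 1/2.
0.1241 + 0.3822i - 0.5286j + 0.7477k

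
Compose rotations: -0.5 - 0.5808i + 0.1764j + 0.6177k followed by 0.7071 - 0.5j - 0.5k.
0.0435 - 0.6313i + 0.6651j + 0.3964k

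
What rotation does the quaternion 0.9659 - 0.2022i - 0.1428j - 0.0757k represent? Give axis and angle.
axis = (-0.7811, -0.5517, -0.2924), θ = π/6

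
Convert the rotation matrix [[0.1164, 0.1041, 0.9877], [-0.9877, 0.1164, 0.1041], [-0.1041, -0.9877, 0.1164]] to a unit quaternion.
0.5808 - 0.47i + 0.47j - 0.47k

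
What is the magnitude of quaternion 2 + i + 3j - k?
√15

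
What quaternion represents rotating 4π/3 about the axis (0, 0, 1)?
-0.5 + 0.866k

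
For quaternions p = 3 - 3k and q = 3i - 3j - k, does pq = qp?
No: pq = -3 - 18j - 3k ≠ -3 + 18i - 3k = qp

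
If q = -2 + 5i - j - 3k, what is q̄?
-2 - 5i + j + 3k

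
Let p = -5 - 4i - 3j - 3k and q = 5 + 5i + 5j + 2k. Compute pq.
16 - 36i - 47j - 30k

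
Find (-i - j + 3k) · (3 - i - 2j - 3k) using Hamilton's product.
6 + 6i - 9j + 10k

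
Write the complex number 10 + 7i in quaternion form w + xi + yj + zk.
10 + 7i + 0j + 0k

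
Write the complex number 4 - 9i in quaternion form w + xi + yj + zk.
4 - 9i + 0j + 0k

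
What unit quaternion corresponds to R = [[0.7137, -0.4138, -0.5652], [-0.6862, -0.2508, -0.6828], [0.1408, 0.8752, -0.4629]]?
0.5 + 0.779i - 0.353j - 0.1362k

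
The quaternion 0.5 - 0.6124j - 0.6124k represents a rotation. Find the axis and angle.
axis = (0, -√2/2, -√2/2), θ = 2π/3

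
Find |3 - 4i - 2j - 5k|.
√54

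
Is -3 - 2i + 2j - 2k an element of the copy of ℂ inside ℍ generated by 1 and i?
No. The quaternion -3 - 2i + 2j - 2k has j-coefficient y = 2 and k-coefficient z = -2, not both zero, so it does not lie in the complex subalgebra spanned by 1 and i.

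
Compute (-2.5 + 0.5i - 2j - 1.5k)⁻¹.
-0.1961 - 0.0392i + 0.1569j + 0.1176k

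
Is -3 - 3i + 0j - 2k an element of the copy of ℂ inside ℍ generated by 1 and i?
No. The quaternion -3 - 3i - 2k has j-coefficient y = 0 and k-coefficient z = -2, not both zero, so it does not lie in the complex subalgebra spanned by 1 and i.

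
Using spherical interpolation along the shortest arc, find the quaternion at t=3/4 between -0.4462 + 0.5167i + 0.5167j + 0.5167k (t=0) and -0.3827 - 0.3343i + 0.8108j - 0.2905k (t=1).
-0.4767 - 0.1159i + 0.8679j - 0.0783k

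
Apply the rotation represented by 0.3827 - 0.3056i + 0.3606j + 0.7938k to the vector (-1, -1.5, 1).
(1.553, 1.09, 0.806)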